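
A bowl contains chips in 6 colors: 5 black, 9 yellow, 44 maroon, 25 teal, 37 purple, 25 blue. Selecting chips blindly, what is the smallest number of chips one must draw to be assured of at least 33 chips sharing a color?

Treat the 6 colors as pigeonholes.
In the worst case we take at most 32 of each color, but all 5 black, all 9 yellow, all 25 teal, and all 25 blue (fewer than 32), giving 5 + 9 + 32 + 25 + 32 + 25 = 128.
One more chip then forces some color to 33, so 128 + 1 = 129.

129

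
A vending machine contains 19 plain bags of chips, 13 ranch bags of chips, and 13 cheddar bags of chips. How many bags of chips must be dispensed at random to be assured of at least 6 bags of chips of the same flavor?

Treat the 3 flavors as pigeonholes.
The worst case takes 5 bags of chips of each flavor without reaching 6 of any: 3 × 5 = 15.
The next bag of chips must bring some flavor to 6, so 15 + 1 = 16.

16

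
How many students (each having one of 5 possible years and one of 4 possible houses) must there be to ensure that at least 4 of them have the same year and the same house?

61

There are 5 × 4 = 20 (year, house) combinations acting as pigeonholes.
With 20 × 3 = 60 students we could place exactly 3 in each, with no (year, house) pair reaching 4.
One more forces some (year, house) pair to hold 4, so 60 + 1 = 61.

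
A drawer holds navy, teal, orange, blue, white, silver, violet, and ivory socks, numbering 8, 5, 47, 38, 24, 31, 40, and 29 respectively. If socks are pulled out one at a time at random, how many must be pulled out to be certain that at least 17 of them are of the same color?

110

In the worst case we take at most 16 of each color, but all 8 navy and all 5 teal (fewer than 16), giving 8 + 5 + 16 + 16 + 16 + 16 + 16 + 16 = 109.
One more sock then forces some color to 17, so 109 + 1 = 110.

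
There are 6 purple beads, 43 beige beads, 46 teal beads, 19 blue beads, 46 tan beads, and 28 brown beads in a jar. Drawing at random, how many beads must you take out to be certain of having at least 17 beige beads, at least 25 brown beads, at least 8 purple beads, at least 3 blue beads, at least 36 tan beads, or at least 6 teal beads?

89

The worst case stops just short of every target: all 6 purple, 16 beige, 5 teal, 2 blue, 35 tan, 24 brown — 6 + 16 + 5 + 2 + 35 + 24 = 88 beads.
One more bead must push some color to its target, so 88 + 1 = 89.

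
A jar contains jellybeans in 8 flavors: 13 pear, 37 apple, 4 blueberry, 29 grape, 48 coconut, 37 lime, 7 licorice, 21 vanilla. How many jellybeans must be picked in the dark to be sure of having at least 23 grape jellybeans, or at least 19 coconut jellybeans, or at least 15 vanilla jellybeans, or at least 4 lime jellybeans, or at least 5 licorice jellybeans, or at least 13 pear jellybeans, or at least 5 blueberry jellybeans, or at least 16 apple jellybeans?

Each of the 8 flavors has its own threshold; avoid all of them simultaneously.
The worst case stops just short of every target: 12 pear, 15 apple, 4 blueberry, 22 grape, 18 coconut, 3 lime, 4 licorice, 14 vanilla — 12 + 15 + 4 + 22 + 18 + 3 + 4 + 14 = 92 jellybeans.
One more jellybean must push some flavor to its target, so 92 + 1 = 93.

93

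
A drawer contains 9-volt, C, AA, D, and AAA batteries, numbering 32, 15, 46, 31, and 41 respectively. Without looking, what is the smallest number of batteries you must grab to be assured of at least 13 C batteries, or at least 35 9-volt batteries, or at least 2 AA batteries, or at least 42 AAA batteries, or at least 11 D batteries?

97

Each of the 5 types has its own threshold; avoid all of them simultaneously.
The worst case stops just short of every target: all 32 9-volt, 12 C, 1 AA, 10 D, 41 AAA — 32 + 12 + 1 + 10 + 41 = 96 batteries.
One more battery must push some type to its target, so 96 + 1 = 97.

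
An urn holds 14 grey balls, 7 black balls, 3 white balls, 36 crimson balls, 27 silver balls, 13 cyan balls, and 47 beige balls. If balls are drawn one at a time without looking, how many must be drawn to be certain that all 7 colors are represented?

The hardest color to obtain is white: we could draw every other ball first — 147 − 3 = 144 balls — without a single white one.
The next draw must be white, so 144 + 1 = 145.

145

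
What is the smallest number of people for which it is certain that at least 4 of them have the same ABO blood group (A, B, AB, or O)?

There are 4 ABO blood groups acting as pigeonholes.
With 4 × 3 = 12 people we could place exactly 3 in each, with no class reaching 4.
One more forces some class to hold 4, so 12 + 1 = 13.

13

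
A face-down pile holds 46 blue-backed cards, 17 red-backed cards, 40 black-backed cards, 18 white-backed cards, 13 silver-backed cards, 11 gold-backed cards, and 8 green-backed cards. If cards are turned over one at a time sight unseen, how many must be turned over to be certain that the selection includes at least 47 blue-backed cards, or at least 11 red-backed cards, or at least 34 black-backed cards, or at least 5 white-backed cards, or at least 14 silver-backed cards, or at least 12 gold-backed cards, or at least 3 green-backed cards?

120

The worst case stops just short of every target: 46 blue-backed, 10 red-backed, 33 black-backed, 4 white-backed, 13 silver-backed, 11 gold-backed, 2 green-backed — 46 + 10 + 33 + 4 + 13 + 11 + 2 = 119 cards.
One more card must push some back color to its target, so 119 + 1 = 120.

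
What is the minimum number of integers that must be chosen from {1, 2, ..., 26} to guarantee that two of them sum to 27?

Partition {1, …, 26} into 13 pairs: {1,26}, {2,25}, …, {13,14}.
Choosing 13 integers — say the integers 1 through 13 — takes one from each pair and avoids the property.
Choosing 14 forces two into the same pair by pigeonhole, and those sum to 27. So 14.

14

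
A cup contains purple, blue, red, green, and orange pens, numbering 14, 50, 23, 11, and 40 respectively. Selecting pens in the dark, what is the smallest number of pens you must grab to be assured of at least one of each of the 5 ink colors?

The hardest ink color to obtain is green: we could draw every other pen first — 138 − 11 = 127 pens — without a single green one.
The next draw must be green, so 127 + 1 = 128.

128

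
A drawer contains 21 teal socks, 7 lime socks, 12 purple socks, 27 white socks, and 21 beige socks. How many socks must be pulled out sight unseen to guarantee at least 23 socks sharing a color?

84

Treat the 5 colors as pigeonholes.
In the worst case we take at most 22 of each color, but all 21 teal, all 7 lime, all 12 purple, and all 21 beige (fewer than 22), giving 21 + 7 + 12 + 22 + 21 = 83.
One more sock then forces some color to 23, so 83 + 1 = 84.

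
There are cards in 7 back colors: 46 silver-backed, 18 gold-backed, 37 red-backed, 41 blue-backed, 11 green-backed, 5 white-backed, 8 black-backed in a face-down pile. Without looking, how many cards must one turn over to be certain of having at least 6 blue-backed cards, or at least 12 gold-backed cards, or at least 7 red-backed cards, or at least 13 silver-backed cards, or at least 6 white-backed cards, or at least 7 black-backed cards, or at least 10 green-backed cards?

Each of the 7 back colors has its own threshold; avoid all of them simultaneously.
The worst case stops just short of every target: 12 silver-backed, 11 gold-backed, 6 red-backed, 5 blue-backed, 9 green-backed, 5 white-backed, 6 black-backed — 12 + 11 + 6 + 5 + 9 + 5 + 6 = 54 cards.
One more card must push some back color to its target, so 54 + 1 = 55.

55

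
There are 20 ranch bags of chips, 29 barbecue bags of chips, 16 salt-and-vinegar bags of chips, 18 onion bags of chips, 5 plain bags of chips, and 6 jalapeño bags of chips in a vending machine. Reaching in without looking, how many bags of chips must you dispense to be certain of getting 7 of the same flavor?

36

Treat the 6 flavors as pigeonholes.
In the worst case we take at most 6 of each flavor, but all 5 plain (fewer than 6), giving 6 + 6 + 6 + 6 + 5 + 6 = 35.
One more bag of chips then forces some flavor to 7, so 35 + 1 = 36.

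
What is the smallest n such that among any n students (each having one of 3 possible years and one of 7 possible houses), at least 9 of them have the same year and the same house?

169

There are 3 × 7 = 21 (year, house) combinations acting as pigeonholes.
With 21 × 8 = 168 students we could place exactly 8 in each, with no (year, house) pair reaching 9.
One more forces some (year, house) pair to hold 9, so 168 + 1 = 169.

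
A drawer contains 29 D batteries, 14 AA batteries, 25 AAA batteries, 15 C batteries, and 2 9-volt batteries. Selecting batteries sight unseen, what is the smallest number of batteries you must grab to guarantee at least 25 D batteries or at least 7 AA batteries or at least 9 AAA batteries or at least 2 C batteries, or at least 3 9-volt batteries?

42

The worst case stops just short of every target: 24 D, 6 AA, 8 AAA, 1 C, 2 9-volt — 24 + 6 + 8 + 1 + 2 = 41 batteries.
One more battery must push some type to its target, so 41 + 1 = 42.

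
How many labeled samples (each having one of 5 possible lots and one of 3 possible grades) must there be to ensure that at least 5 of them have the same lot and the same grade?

61

There are 5 × 3 = 15 (lot, grade) combinations acting as pigeonholes.
With 15 × 4 = 60 labeled samples we could place exactly 4 in each, with no (lot, grade) pair reaching 5.
One more forces some (lot, grade) pair to hold 5, so 60 + 1 = 61.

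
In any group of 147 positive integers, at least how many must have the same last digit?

There are 10 possible last digits, which serve as the pigeonholes.
If each of the 10 possible last digits held at most 14, the total would be at most 10 × 14 = 140 < 147, a contradiction.
So at least one holds ⌈147/10⌉ = 15.

15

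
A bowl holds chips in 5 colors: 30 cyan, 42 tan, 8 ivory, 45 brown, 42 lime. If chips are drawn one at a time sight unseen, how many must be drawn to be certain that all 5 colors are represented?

160

The hardest color to obtain is ivory: we could draw every other chip first — 167 − 8 = 159 chips — without a single ivory one.
The next draw must be ivory, so 159 + 1 = 160.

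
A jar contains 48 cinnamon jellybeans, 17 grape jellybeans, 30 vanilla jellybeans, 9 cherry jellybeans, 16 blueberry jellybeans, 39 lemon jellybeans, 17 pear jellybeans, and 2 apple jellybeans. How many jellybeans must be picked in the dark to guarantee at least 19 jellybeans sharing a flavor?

116

In the worst case we take at most 18 of each flavor, but all 17 grape, all 9 cherry, all 16 blueberry, all 17 pear, and all 2 apple (fewer than 18), giving 18 + 17 + 18 + 9 + 16 + 18 + 17 + 2 = 115.
One more jellybean then forces some flavor to 19, so 115 + 1 = 116.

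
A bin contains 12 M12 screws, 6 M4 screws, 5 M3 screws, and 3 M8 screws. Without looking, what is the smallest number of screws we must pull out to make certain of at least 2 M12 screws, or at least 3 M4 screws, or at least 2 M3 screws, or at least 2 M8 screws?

Each of the 4 sizes has its own threshold; avoid all of them simultaneously.
The worst case stops just short of every target: 1 M12, 2 M4, 1 M3, 1 M8 — 1 + 2 + 1 + 1 = 5 screws.
One more screw must push some size to its target, so 5 + 1 = 6.

6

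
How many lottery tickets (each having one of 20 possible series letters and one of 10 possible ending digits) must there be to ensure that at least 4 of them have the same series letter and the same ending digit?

601

There are 20 × 10 = 200 (series letter, ending digit) combinations acting as pigeonholes.
With 200 × 3 = 600 lottery tickets we could place exactly 3 in each, with no (series letter, ending digit) pair reaching 4.
One more forces some (series letter, ending digit) pair to hold 4, so 600 + 1 = 601.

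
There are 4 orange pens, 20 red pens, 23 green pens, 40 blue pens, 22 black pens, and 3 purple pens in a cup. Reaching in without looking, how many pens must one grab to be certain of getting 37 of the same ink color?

In the worst case we take at most 36 of each ink color, but all 4 orange, all 20 red, all 23 green, all 22 black, and all 3 purple (fewer than 36), giving 4 + 20 + 23 + 36 + 22 + 3 = 108.
One more pen then forces some ink color to 37, so 108 + 1 = 109.

109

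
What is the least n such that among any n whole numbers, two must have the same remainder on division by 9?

Two integers differ by a multiple of 9 exactly when they share a remainder mod 9.
There are 9 residue classes mod 9, so 9 integers can all lie in distinct classes.
One more integer must repeat a residue, giving a difference divisible by 9. So n = 9 + 1 = 10.

10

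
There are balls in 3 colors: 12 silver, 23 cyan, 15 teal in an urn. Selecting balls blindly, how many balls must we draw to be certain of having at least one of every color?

The hardest color to obtain is silver: we could draw every other ball first — 50 − 12 = 38 balls — without a single silver one.
The next draw must be silver, so 38 + 1 = 39.

39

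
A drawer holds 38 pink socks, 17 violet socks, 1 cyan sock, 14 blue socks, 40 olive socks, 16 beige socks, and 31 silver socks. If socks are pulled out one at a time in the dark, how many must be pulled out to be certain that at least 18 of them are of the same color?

100

In the worst case we take at most 17 of each color, but all 1 cyan, all 14 blue, and all 16 beige (fewer than 17), giving 17 + 17 + 1 + 14 + 17 + 16 + 17 = 99.
One more sock then forces some color to 18, so 99 + 1 = 100.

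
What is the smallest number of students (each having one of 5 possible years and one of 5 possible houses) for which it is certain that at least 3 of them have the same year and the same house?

51

There are 5 × 5 = 25 (year, house) combinations acting as pigeonholes.
With 25 × 2 = 50 students we could place exactly 2 in each, with no (year, house) pair reaching 3.
One more forces some (year, house) pair to hold 3, so 50 + 1 = 51.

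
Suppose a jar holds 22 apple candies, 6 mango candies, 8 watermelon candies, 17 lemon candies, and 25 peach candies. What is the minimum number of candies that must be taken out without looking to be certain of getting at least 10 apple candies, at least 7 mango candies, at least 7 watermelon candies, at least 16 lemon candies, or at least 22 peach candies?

The worst case stops just short of every target: 9 apple, 6 mango, 6 watermelon, 15 lemon, 21 peach — 9 + 6 + 6 + 15 + 21 = 57 candies.
One more candy must push some flavor to its target, so 57 + 1 = 58.

58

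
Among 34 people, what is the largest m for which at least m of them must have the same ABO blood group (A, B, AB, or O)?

9

There are 4 ABO blood groups, which serve as the pigeonholes.
If each of the 4 ABO blood groups held at most 8, the total would be at most 4 × 8 = 32 < 34, a contradiction.
So at least one holds ⌈34/4⌉ = 9.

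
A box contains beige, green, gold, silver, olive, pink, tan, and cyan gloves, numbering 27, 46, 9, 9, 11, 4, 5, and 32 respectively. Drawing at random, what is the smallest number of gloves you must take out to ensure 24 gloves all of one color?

108

Treat the 8 colors as pigeonholes.
In the worst case we take at most 23 of each color, but all 9 gold, all 9 silver, all 11 olive, all 4 pink, and all 5 tan (fewer than 23), giving 23 + 23 + 9 + 9 + 11 + 4 + 5 + 23 = 107.
One more glove then forces some color to 24, so 107 + 1 = 108.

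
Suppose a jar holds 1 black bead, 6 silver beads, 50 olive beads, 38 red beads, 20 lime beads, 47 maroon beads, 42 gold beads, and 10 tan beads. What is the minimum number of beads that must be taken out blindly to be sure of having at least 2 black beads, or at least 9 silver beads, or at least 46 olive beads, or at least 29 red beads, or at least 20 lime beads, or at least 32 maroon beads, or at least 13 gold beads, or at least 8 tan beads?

The worst case stops just short of every target: 1 black, all 6 silver, 45 olive, 28 red, 19 lime, 31 maroon, 12 gold, 7 tan — 1 + 6 + 45 + 28 + 19 + 31 + 12 + 7 = 149 beads.
One more bead must push some color to its target, so 149 + 1 = 150.

150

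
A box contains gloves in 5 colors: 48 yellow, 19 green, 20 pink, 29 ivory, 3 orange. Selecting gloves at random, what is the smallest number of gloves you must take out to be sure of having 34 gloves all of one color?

Treat the 5 colors as pigeonholes.
In the worst case we take at most 33 of each color, but all 19 green, all 20 pink, all 29 ivory, and all 3 orange (fewer than 33), giving 33 + 19 + 20 + 29 + 3 = 104.
One more glove then forces some color to 34, so 104 + 1 = 105.

105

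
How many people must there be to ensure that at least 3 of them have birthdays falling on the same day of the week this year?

15

There are 7 days of the week acting as pigeonholes.
With 7 × 2 = 14 people we could place exactly 2 in each, with no class reaching 3.
One more forces some class to hold 3, so 14 + 1 = 15.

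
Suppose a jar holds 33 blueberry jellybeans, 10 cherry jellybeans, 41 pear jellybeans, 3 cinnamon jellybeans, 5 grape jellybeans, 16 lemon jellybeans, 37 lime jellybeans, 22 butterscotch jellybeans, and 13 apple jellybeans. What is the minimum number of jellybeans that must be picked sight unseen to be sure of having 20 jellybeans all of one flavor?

124

In the worst case we take at most 19 of each flavor, but all 10 cherry, all 3 cinnamon, all 5 grape, all 16 lemon, and all 13 apple (fewer than 19), giving 19 + 10 + 19 + 3 + 5 + 16 + 19 + 19 + 13 = 123.
One more jellybean then forces some flavor to 20, so 123 + 1 = 124.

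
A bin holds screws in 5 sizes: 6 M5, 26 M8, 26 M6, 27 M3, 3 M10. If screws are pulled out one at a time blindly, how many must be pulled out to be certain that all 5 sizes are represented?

86

The hardest size to obtain is M10: we could draw every other screw first — 88 − 3 = 85 screws — without a single M10 one.
The next draw must be M10, so 85 + 1 = 86.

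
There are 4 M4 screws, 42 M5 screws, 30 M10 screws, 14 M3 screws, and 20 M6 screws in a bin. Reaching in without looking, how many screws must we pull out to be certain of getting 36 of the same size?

104

In the worst case we take at most 35 of each size, but all 4 M4, all 30 M10, all 14 M3, and all 20 M6 (fewer than 35), giving 4 + 35 + 30 + 14 + 20 = 103.
One more screw then forces some size to 36, so 103 + 1 = 104.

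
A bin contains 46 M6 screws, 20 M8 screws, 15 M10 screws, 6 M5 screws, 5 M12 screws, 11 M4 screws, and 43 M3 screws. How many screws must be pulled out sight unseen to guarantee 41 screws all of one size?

138

Treat the 7 sizes as pigeonholes.
In the worst case we take at most 40 of each size, but all 20 M8, all 15 M10, all 6 M5, all 5 M12, and all 11 M4 (fewer than 40), giving 40 + 20 + 15 + 6 + 5 + 11 + 40 = 137.
One more screw then forces some size to 41, so 137 + 1 = 138.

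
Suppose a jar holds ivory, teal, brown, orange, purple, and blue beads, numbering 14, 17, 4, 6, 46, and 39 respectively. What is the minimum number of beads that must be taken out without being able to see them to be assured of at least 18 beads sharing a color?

In the worst case we take at most 17 of each color, but all 14 ivory, all 4 brown, and all 6 orange (fewer than 17), giving 14 + 17 + 4 + 6 + 17 + 17 = 75.
One more bead then forces some color to 18, so 75 + 1 = 76.

76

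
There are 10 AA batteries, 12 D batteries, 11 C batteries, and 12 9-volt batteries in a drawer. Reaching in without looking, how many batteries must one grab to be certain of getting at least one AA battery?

36

The worst case draws every non-AA battery first: 12 + 11 + 12 = 35.
The next draw is then forced to be AA, giving 35 + 1 = 36.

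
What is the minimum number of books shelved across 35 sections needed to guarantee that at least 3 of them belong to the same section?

There are 35 sections acting as pigeonholes.
With 35 × 2 = 70 books we could place exactly 2 in each, with no class reaching 3.
One more forces some class to hold 3, so 70 + 1 = 71.

71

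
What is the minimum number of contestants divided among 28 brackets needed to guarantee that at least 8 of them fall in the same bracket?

There are 28 brackets acting as pigeonholes.
With 28 × 7 = 196 contestants we could place exactly 7 in each, with no class reaching 8.
One more forces some class to hold 8, so 196 + 1 = 197.

197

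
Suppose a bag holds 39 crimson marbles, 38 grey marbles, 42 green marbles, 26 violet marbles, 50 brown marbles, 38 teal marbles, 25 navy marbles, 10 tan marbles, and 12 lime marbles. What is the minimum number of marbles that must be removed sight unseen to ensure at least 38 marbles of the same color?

259

Treat the 9 colors as pigeonholes.
In the worst case we take at most 37 of each color, but all 26 violet, all 25 navy, all 10 tan, and all 12 lime (fewer than 37), giving 37 + 37 + 37 + 26 + 37 + 37 + 25 + 10 + 12 = 258.
One more marble then forces some color to 38, so 258 + 1 = 259.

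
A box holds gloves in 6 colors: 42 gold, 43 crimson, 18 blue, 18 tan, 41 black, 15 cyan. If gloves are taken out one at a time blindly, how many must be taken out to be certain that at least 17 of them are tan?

The worst case draws every non-tan glove first: 42 + 43 + 18 + 41 + 15 = 159.
The next 17 draws are then forced to be tan, giving 159 + 17 = 176.

176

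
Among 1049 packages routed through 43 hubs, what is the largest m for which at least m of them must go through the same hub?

If each of the 43 hubs held at most 24, the total would be at most 43 × 24 = 1032 < 1049, a contradiction.
So at least one holds ⌈1049/43⌉ = 25.

25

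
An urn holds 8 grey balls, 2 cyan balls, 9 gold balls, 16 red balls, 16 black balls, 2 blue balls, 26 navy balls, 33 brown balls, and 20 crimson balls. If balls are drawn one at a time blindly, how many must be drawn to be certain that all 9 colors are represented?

131

The hardest color to obtain is cyan: we could draw every other ball first — 132 − 2 = 130 balls — without a single cyan one.
The next draw must be cyan, so 130 + 1 = 131.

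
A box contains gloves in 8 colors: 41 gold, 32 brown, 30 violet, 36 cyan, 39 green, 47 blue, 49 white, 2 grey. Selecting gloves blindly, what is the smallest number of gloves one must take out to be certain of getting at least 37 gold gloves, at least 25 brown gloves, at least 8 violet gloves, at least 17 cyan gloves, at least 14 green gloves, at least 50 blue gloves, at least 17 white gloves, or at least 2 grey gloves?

Each of the 8 colors has its own threshold; avoid all of them simultaneously.
The worst case stops just short of every target: 36 gold, 24 brown, 7 violet, 16 cyan, 13 green, all 47 blue, 16 white, 1 grey — 36 + 24 + 7 + 16 + 13 + 47 + 16 + 1 = 160 gloves.
One more glove must push some color to its target, so 160 + 1 = 161.

161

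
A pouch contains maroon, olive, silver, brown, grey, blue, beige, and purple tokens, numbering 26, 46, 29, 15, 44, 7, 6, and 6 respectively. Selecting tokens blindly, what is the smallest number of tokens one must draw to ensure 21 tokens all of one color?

115

In the worst case we take at most 20 of each color, but all 15 brown, all 7 blue, all 6 beige, and all 6 purple (fewer than 20), giving 20 + 20 + 20 + 15 + 20 + 7 + 6 + 6 = 114.
One more token then forces some color to 21, so 114 + 1 = 115.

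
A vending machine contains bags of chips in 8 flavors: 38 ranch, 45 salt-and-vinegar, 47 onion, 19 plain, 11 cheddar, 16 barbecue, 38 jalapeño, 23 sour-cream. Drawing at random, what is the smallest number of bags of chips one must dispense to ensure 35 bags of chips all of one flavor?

In the worst case we take at most 34 of each flavor, but all 19 plain, all 11 cheddar, all 16 barbecue, and all 23 sour-cream (fewer than 34), giving 34 + 34 + 34 + 19 + 11 + 16 + 34 + 23 = 205.
One more bag of chips then forces some flavor to 35, so 205 + 1 = 206.

206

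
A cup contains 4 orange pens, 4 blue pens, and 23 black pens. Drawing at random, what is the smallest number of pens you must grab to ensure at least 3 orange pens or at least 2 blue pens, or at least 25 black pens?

The worst case stops just short of every target: 2 orange, 1 blue, all 23 black — 2 + 1 + 23 = 26 pens.
One more pen must push some ink color to its target, so 26 + 1 = 27.

27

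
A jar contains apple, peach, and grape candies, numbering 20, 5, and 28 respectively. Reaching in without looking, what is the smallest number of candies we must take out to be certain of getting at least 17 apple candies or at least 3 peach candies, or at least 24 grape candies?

42

The worst case stops just short of every target: 16 apple, 2 peach, 23 grape — 16 + 2 + 23 = 41 candies.
One more candy must push some flavor to its target, so 41 + 1 = 42.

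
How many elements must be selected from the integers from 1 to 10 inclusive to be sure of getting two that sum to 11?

6

Partition {1, …, 10} into 5 pairs: {1,10}, {2,9}, …, {5,6}.
Choosing 5 integers — say the integers 1 through 5 — takes one from each pair and avoids the property.
Choosing 6 forces two into the same pair by pigeonhole, and those sum to 11. So 6.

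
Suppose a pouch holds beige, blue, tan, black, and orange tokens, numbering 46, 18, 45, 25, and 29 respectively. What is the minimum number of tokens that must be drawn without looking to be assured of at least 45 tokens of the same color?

161

In the worst case we take at most 44 of each color, but all 18 blue, all 25 black, and all 29 orange (fewer than 44), giving 44 + 18 + 44 + 25 + 29 = 160.
One more token then forces some color to 45, so 160 + 1 = 161.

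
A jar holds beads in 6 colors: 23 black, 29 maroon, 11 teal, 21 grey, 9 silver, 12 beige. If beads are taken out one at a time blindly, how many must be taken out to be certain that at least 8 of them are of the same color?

The worst case takes 7 beads of each color without reaching 8 of any: 6 × 7 = 42.
The next bead must bring some color to 8, so 42 + 1 = 43.

43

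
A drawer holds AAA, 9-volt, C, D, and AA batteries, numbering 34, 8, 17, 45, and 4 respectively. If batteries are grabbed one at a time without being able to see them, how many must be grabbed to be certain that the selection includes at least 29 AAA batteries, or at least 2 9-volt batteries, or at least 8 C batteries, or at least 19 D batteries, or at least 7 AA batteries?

The worst case stops just short of every target: 28 AAA, 1 9-volt, 7 C, 18 D, all 4 AA — 28 + 1 + 7 + 18 + 4 = 58 batteries.
One more battery must push some type to its target, so 58 + 1 = 59.

59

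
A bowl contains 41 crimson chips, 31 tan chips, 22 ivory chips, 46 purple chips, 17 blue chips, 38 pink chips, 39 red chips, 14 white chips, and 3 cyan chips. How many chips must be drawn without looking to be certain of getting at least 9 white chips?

To avoid white chips as long as possible, exhaust the other 8 colors first.
The worst case draws every non-white chip first: 41 + 31 + 22 + 46 + 17 + 38 + 39 + 3 = 237.
The next 9 draws are then forced to be white, giving 237 + 9 = 246.

246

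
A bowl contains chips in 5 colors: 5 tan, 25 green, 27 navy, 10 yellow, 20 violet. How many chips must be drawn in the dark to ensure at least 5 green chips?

67

The worst case draws every non-green chip first: 5 + 27 + 10 + 20 = 62.
The next 5 draws are then forced to be green, giving 62 + 5 = 67.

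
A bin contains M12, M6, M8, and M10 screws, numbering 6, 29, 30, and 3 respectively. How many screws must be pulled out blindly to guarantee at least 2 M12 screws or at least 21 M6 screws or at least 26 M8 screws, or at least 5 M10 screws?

50

The worst case stops just short of every target: 1 M12, 20 M6, 25 M8, all 3 M10 — 1 + 20 + 25 + 3 = 49 screws.
One more screw must push some size to its target, so 49 + 1 = 50.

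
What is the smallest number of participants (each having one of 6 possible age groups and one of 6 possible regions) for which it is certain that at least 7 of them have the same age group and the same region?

There are 6 × 6 = 36 (age group, region) combinations acting as pigeonholes.
With 36 × 6 = 216 participants we could place exactly 6 in each, with no (age group, region) pair reaching 7.
One more forces some (age group, region) pair to hold 7, so 216 + 1 = 217.

217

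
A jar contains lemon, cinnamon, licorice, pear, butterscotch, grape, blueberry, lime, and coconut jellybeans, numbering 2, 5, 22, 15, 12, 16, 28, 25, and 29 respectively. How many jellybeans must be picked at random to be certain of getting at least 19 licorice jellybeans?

The worst case draws every non-licorice jellybean first: 2 + 5 + 15 + 12 + 16 + 28 + 25 + 29 = 132.
The next 19 draws are then forced to be licorice, giving 132 + 19 = 151.

151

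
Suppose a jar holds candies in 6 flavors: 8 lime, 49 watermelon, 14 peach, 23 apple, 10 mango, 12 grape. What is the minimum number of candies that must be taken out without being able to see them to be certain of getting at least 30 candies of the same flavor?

97

Treat the 6 flavors as pigeonholes.
In the worst case we take at most 29 of each flavor, but all 8 lime, all 14 peach, all 23 apple, all 10 mango, and all 12 grape (fewer than 29), giving 8 + 29 + 14 + 23 + 10 + 12 = 96.
One more candy then forces some flavor to 30, so 96 + 1 = 97.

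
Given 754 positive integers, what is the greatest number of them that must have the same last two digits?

8

There are 100 possible two-digit endings, which serve as the pigeonholes.
If each of the 100 possible two-digit endings held at most 7, the total would be at most 100 × 7 = 700 < 754, a contradiction.
So at least one holds ⌈754/100⌉ = 8.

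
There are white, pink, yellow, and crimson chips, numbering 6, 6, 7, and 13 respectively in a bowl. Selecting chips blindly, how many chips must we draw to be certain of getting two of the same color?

The worst case takes 1 chip of each color without reaching 2 of any: 4 × 1 = 4.
The next chip must bring some color to 2, so 4 + 1 = 5.

5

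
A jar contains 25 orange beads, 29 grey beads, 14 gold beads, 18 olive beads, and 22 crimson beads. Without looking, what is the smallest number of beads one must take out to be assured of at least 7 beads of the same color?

31

The worst case takes 6 beads of each color without reaching 7 of any: 5 × 6 = 30.
The next bead must bring some color to 7, so 30 + 1 = 31.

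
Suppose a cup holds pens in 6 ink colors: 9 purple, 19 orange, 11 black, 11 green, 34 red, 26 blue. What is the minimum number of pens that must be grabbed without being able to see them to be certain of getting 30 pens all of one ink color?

106

Treat the 6 ink colors as pigeonholes.
In the worst case we take at most 29 of each ink color, but all 9 purple, all 19 orange, all 11 black, all 11 green, and all 26 blue (fewer than 29), giving 9 + 19 + 11 + 11 + 29 + 26 = 105.
One more pen then forces some ink color to 30, so 105 + 1 = 106.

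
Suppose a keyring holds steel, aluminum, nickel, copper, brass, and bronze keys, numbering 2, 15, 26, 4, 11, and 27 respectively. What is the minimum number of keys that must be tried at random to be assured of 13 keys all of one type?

54

In the worst case we take at most 12 of each type, but all 2 steel, all 4 copper, and all 11 brass (fewer than 12), giving 2 + 12 + 12 + 4 + 11 + 12 = 53.
One more key then forces some type to 13, so 53 + 1 = 54.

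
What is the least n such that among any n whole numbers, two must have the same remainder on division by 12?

13

Two integers differ by a multiple of 12 exactly when they share a remainder mod 12.
There are 12 residue classes mod 12, so 12 integers can all lie in distinct classes.
One more integer must repeat a residue, giving a difference divisible by 12. So n = 12 + 1 = 13.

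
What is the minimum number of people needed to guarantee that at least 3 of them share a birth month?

There are 12 months of the year acting as pigeonholes.
With 12 × 2 = 24 people we could place exactly 2 in each, with no class reaching 3.
One more forces some class to hold 3, so 24 + 1 = 25.

25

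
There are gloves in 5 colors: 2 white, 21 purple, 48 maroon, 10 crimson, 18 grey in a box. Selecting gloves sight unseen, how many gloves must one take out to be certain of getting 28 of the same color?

In the worst case we take at most 27 of each color, but all 2 white, all 21 purple, all 10 crimson, and all 18 grey (fewer than 27), giving 2 + 21 + 27 + 10 + 18 = 78.
One more glove then forces some color to 28, so 78 + 1 = 79.

79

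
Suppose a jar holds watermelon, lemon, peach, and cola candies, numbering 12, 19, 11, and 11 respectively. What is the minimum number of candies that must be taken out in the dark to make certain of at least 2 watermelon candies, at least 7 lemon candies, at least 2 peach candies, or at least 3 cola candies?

11

The worst case stops just short of every target: 1 watermelon, 6 lemon, 1 peach, 2 cola — 1 + 6 + 1 + 2 = 10 candies.
One more candy must push some flavor to its target, so 10 + 1 = 11.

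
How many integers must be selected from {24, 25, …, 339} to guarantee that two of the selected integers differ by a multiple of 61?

62

Group the integers by remainder mod 61; there are 61 residue classes, each nonempty in this range.
Choosing one from each class (61 integers) avoids any shared remainder.
One more choice must repeat a class, so two differ by a multiple of 61. Hence 61 + 1 = 62.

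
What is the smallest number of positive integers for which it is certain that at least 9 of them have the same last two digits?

There are 100 possible two-digit endings acting as pigeonholes.
With 100 × 8 = 800 positive integers we could place exactly 8 in each, with no class reaching 9.
One more forces some class to hold 9, so 800 + 1 = 801.

801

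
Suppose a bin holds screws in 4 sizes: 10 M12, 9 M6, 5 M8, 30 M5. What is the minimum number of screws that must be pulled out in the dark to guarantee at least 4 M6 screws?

49

To avoid M6 screws as long as possible, exhaust the other 3 sizes first.
The worst case draws every non-M6 screw first: 10 + 5 + 30 = 45.
The next 4 draws are then forced to be M6, giving 45 + 4 = 49.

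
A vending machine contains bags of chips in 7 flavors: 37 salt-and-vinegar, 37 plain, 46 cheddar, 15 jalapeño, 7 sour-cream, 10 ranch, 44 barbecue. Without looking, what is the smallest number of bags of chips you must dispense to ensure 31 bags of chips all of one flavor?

Treat the 7 flavors as pigeonholes.
In the worst case we take at most 30 of each flavor, but all 15 jalapeño, all 7 sour-cream, and all 10 ranch (fewer than 30), giving 30 + 30 + 30 + 15 + 7 + 10 + 30 = 152.
One more bag of chips then forces some flavor to 31, so 152 + 1 = 153.

153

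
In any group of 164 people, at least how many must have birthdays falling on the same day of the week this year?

24

There are 7 days of the week, which serve as the pigeonholes.
If each of the 7 days of the week held at most 23, the total would be at most 7 × 23 = 161 < 164, a contradiction.
So at least one holds ⌈164/7⌉ = 24.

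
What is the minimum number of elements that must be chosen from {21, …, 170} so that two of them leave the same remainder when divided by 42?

43

Group the integers by remainder mod 42; there are 42 residue classes, each nonempty in this range.
Choosing one from each class (42 integers) avoids any shared remainder.
One more choice must repeat a class, so two differ by a multiple of 42. Hence 42 + 1 = 43.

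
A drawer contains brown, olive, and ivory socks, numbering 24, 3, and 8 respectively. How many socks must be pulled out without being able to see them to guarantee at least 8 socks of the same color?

18

Treat the 3 colors as pigeonholes.
In the worst case we take at most 7 of each color, but all 3 olive (fewer than 7), giving 7 + 3 + 7 = 17.
One more sock then forces some color to 8, so 17 + 1 = 18.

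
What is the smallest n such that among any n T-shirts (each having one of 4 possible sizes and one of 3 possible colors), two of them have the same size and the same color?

There are 4 × 3 = 12 (size, color) combinations acting as pigeonholes.
With 12 T-shirts we could place one in each, avoiding any repeat.
One more forces some (size, color) pair to hold 2, so 12 + 1 = 13.

13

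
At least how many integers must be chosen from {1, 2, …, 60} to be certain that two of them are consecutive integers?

Partition {1, …, 60} into 30 pairs: {1,2}, {3,4}, …, {59,60}.
Choosing 30 integers — say the 30 even numbers 2, 4, …, 60 — takes one from each pair and avoids the property.
Choosing 31 forces two into the same pair by pigeonhole, and those are consecutive. So 31.

31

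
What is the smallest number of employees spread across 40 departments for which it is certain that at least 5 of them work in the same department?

There are 40 departments acting as pigeonholes.
With 40 × 4 = 160 employees we could place exactly 4 in each, with no class reaching 5.
One more forces some class to hold 5, so 160 + 1 = 161.

161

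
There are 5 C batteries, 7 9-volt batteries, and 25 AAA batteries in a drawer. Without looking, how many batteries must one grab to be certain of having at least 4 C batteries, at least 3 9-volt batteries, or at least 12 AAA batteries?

17

The worst case stops just short of every target: 3 C, 2 9-volt, 11 AAA — 3 + 2 + 11 = 16 batteries.
One more battery must push some type to its target, so 16 + 1 = 17.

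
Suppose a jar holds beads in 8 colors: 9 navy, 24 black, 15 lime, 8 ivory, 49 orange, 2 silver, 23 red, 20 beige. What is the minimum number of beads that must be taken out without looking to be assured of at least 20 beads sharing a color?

111

Treat the 8 colors as pigeonholes.
In the worst case we take at most 19 of each color, but all 9 navy, all 15 lime, all 8 ivory, and all 2 silver (fewer than 19), giving 9 + 19 + 15 + 8 + 19 + 2 + 19 + 19 = 110.
One more bead then forces some color to 20, so 110 + 1 = 111.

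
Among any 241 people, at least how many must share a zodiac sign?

There are 12 zodiac signs, which serve as the pigeonholes.
If each of the 12 zodiac signs held at most 20, the total would be at most 12 × 20 = 240 < 241, a contradiction.
So at least one holds ⌈241/12⌉ = 21.

21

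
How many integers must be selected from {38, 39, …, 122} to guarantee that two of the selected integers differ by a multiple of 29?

Group the integers by remainder mod 29; there are 29 residue classes, each nonempty in this range.
Choosing one from each class (29 integers) avoids any shared remainder.
One more choice must repeat a class, so two differ by a multiple of 29. Hence 29 + 1 = 30.

30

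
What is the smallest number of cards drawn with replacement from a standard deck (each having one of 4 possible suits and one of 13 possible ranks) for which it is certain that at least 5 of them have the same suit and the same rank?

There are 4 × 13 = 52 (suit, rank) combinations acting as pigeonholes.
With 52 × 4 = 208 cards drawn with replacement from a standard deck we could place exactly 4 in each, with no (suit, rank) pair reaching 5.
One more forces some (suit, rank) pair to hold 5, so 208 + 1 = 209.

209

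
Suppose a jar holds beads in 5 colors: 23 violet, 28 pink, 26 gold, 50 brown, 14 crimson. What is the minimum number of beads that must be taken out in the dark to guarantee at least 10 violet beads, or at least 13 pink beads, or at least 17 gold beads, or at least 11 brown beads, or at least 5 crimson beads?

The worst case stops just short of every target: 9 violet, 12 pink, 16 gold, 10 brown, 4 crimson — 9 + 12 + 16 + 10 + 4 = 51 beads.
One more bead must push some color to its target, so 51 + 1 = 52.

52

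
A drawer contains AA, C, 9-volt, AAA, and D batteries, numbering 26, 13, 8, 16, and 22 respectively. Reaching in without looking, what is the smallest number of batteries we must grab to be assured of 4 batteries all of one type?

The worst case takes 3 batteries of each type without reaching 4 of any: 5 × 3 = 15.
The next battery must bring some type to 4, so 15 + 1 = 16.

16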